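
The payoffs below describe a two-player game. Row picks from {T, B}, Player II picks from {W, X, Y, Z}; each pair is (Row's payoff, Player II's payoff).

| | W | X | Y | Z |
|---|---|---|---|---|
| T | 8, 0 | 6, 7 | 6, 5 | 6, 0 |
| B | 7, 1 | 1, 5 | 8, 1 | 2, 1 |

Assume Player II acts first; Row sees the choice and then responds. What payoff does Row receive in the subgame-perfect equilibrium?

Solve by backward induction (Player II leads).
- W: BR = T, leader payoff 0.
- X: BR = T, leader payoff 7.
- Y: BR = B, leader payoff 1.
- Z: BR = T, leader payoff 0.
Among 0, 7, 1, 0, the best is 7 at X. Subgame-perfect outcome: (T, X) with payoffs (6, 7).

6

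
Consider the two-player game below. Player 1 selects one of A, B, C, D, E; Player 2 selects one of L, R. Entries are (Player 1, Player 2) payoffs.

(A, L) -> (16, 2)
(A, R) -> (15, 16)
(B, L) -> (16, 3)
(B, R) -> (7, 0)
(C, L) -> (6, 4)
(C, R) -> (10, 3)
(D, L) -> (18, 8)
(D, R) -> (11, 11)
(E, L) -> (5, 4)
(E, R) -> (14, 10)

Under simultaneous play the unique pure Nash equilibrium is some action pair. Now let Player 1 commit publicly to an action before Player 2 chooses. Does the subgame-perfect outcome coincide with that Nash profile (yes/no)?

no

Backward induction with Player 1 moving first.
- A: Player 2 compares 2, 16 and picks R; Player 1 would get 15.
- B: Player 2 compares 3, 0 and picks L; Player 1 would get 16.
- C: Player 2 compares 4, 3 and picks L; Player 1 would get 6.
- D: Player 2 compares 8, 11 and picks R; Player 1 would get 11.
- E: Player 2 compares 4, 10 and picks R; Player 1 would get 14.
Among 15, 16, 6, 11, 14, the best is 16 at B. Subgame-perfect outcome: (B, L) with payoffs (16, 3).
Under simultaneous play:
Player 1's best replies: L→D; R→A.
Player 2's best replies: A→R; B→L; C→L; D→R; E→R.
Only (A, R) has each player best-responding; Nash payoffs (15, 16).
Sequential outcome (B, L) differs from the Nash profile (A, R).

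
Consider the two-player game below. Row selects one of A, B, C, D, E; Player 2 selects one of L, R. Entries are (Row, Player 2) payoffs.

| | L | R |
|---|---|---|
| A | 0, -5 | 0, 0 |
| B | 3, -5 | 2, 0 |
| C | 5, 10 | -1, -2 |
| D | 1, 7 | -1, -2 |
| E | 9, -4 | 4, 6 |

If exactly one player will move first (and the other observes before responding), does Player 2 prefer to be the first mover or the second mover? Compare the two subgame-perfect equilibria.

If Row leads: Player 2's best replies are A→R, B→R, C→L, D→L, E→R; Row's induced payoffs 0, 2, 5, 1, 4; outcome (C, L), payoffs (5, 10).
If Player 2 leads: Row's best replies are L→E, R→E; Player 2's induced payoffs -4, 6; outcome (E, R), payoffs (4, 6).
Player 2 gets 6 moving first and 10 moving second, so Player 2 prefers to move second.

second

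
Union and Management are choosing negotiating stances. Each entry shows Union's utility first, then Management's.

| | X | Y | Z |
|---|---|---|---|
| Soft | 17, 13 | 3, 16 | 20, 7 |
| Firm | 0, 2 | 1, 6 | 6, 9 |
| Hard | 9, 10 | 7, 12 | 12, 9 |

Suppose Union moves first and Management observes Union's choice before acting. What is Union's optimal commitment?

Hard

Work backward from Management's decision.
- Soft: Management compares 13, 16, 7 and picks Y; Union would get 3.
- Firm: Management compares 2, 6, 9 and picks Z; Union would get 6.
- Hard: Management compares 10, 12, 9 and picks Y; Union would get 7.
Maximizing over 3, 6, 7, Union chooses Hard. Subgame-perfect outcome: (Hard, Y) with payoffs (7, 12).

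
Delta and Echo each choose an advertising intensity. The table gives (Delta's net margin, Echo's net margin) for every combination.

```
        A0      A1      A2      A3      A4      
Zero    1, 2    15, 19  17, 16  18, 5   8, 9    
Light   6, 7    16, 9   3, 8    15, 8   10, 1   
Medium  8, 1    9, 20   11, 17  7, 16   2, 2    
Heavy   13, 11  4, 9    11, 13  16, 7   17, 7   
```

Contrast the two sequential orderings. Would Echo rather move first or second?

If Delta leads: Echo's best replies are Zero→A1, Light→A1, Medium→A1, Heavy→A2; Delta's induced payoffs 15, 16, 9, 11; outcome (Light, A1), payoffs (16, 9).
If Echo leads: Delta's best replies are A0→Heavy, A1→Light, A2→Zero, A3→Zero, A4→Heavy; Echo's induced payoffs 11, 9, 16, 5, 7; outcome (Zero, A2), payoffs (17, 16).
Echo gets 16 moving first and 9 moving second, so Echo prefers to move first.

first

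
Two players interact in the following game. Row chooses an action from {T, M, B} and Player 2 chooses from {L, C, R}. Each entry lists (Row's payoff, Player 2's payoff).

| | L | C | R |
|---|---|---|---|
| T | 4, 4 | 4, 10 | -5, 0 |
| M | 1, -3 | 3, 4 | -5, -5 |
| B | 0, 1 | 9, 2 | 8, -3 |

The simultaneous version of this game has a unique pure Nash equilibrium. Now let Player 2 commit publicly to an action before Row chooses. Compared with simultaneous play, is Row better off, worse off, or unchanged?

worse off

Backward induction with Player 2 moving first.
- L: Row compares 4, 1, 0 and picks T; Player 2 would get 4.
- C: Row compares 4, 3, 9 and picks B; Player 2 would get 2.
- R: Row compares -5, -5, 8 and picks B; Player 2 would get -3.
Maximizing over 4, 2, -3, Player 2 chooses L. Subgame-perfect outcome: (T, L) with payoffs (4, 4).
Under simultaneous play:
Row's best replies: L→T; C→B; R→B.
Player 2's best replies: T→C; M→C; B→C.
Only (B, C) has each player best-responding; Nash payoffs (9, 2).
Row earns 4 sequentially versus 9 at the Nash outcome: worse off.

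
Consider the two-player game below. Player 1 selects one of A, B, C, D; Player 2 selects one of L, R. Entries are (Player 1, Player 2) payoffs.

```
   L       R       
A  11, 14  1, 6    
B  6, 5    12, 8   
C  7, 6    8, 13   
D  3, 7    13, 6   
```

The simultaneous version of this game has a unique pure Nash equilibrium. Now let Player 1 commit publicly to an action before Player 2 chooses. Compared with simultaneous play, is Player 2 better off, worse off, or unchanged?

Player 2 best-responds to each possible Player 1 move:
- A: Player 2 compares 14, 6 and picks L; Player 1 would get 11.
- B: Player 2 compares 5, 8 and picks R; Player 1 would get 12.
- C: Player 2 compares 6, 13 and picks R; Player 1 would get 8.
- D: Player 2 compares 7, 6 and picks L; Player 1 would get 3.
Among 11, 12, 8, 3, the best is 12 at B. Subgame-perfect outcome: (B, R) with payoffs (12, 8).
Under simultaneous play:
Player 1's best replies: L→A; R→D.
Player 2's best replies: A→L; B→R; C→R; D→L.
The unique mutual best reply is (A, L), giving (11, 14).
Player 2 earns 8 sequentially versus 14 at the Nash outcome: worse off.

worse off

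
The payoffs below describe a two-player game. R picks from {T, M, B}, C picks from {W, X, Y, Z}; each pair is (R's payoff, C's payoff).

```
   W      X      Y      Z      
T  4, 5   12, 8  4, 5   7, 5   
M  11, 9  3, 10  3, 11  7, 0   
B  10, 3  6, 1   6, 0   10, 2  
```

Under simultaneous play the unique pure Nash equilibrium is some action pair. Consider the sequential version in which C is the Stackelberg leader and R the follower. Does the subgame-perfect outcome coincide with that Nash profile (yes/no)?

Backward induction with C moving first.
- W: BR = M, leader payoff 9.
- X: BR = T, leader payoff 8.
- Y: BR = B, leader payoff 0.
- Z: BR = B, leader payoff 2.
Among 9, 8, 0, 2, the best is 9 at W. Subgame-perfect outcome: (M, W) with payoffs (11, 9).
For the simultaneous game, intersect best replies.
R's best replies: W→M; X→T; Y→B; Z→B.
C's best replies: T→X; M→Y; B→W.
The unique mutual best reply is (T, X), giving (12, 8).
Sequential outcome (M, W) differs from the Nash profile (T, X).

no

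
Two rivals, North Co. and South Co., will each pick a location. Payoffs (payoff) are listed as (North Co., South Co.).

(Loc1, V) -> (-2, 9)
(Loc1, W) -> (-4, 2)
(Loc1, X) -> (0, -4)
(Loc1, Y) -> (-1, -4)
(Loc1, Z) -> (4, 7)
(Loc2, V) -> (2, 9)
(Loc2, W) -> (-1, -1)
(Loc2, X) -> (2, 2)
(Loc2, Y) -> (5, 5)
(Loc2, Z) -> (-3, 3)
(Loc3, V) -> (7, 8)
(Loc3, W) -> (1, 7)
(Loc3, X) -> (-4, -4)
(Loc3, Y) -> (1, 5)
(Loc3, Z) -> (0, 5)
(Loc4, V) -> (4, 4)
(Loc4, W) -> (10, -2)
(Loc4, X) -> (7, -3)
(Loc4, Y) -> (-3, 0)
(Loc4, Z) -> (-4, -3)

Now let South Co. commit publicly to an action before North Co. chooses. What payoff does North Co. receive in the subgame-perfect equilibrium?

7

Backward induction with South Co. moving first.
- V → North Co. plays Loc3 (best of -2, 2, 7, 4); South Co. gets 8.
- W → North Co. plays Loc4 (best of -4, -1, 1, 10); South Co. gets -2.
- X → North Co. plays Loc4 (best of 0, 2, -4, 7); South Co. gets -3.
- Y → North Co. plays Loc2 (best of -1, 5, 1, -3); South Co. gets 5.
- Z → North Co. plays Loc1 (best of 4, -3, 0, -4); South Co. gets 7.
Among 8, -2, -3, 5, 7, the best is 8 at V. Subgame-perfect outcome: (Loc3, V) with payoffs (7, 8).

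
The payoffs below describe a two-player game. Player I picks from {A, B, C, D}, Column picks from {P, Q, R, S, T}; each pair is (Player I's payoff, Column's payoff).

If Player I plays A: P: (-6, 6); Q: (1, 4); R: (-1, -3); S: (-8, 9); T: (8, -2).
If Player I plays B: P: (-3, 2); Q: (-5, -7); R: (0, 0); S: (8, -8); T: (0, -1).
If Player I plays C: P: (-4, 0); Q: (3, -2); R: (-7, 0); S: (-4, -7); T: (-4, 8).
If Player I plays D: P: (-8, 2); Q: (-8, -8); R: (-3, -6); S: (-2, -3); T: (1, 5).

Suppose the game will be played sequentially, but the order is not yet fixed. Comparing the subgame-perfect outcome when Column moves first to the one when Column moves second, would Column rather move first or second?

If Player I leads: Column's best replies are A→S, B→P, C→T, D→T; Player I's induced payoffs -8, -3, -4, 1; outcome (D, T), payoffs (1, 5).
If Column leads: Player I's best replies are P→B, Q→C, R→B, S→B, T→A; Column's induced payoffs 2, -2, 0, -8, -2; outcome (B, P), payoffs (-3, 2).
Column gets 2 moving first and 5 moving second, so Column prefers to move second.

second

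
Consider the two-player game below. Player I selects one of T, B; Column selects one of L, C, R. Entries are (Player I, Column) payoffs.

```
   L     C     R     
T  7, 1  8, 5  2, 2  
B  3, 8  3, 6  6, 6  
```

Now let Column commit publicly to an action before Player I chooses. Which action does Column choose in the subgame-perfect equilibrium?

R

Work backward from Player I's decision.
- L: Player I compares 7, 3 and picks T; Column would get 1.
- C: Player I compares 8, 3 and picks T; Column would get 5.
- R: Player I compares 2, 6 and picks B; Column would get 6.
Column's induced payoffs are 1, 5, 6, so Column commits to R. Subgame-perfect outcome: (B, R) with payoffs (6, 6).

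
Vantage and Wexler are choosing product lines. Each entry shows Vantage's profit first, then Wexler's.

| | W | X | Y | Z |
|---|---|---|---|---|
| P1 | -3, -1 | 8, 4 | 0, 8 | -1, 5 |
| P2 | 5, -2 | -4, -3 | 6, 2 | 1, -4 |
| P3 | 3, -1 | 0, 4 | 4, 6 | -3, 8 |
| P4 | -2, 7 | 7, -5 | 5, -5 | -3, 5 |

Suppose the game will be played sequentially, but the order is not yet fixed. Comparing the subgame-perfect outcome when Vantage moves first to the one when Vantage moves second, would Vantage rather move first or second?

second

If Vantage leads: Wexler's best replies are P1→Y, P2→Y, P3→Z, P4→W; Vantage's induced payoffs 0, 6, -3, -2; outcome (P2, Y), payoffs (6, 2).
If Wexler leads: Vantage's best replies are W→P2, X→P1, Y→P2, Z→P2; Wexler's induced payoffs -2, 4, 2, -4; outcome (P1, X), payoffs (8, 4).
Vantage gets 6 moving first and 8 moving second, so Vantage prefers to move second.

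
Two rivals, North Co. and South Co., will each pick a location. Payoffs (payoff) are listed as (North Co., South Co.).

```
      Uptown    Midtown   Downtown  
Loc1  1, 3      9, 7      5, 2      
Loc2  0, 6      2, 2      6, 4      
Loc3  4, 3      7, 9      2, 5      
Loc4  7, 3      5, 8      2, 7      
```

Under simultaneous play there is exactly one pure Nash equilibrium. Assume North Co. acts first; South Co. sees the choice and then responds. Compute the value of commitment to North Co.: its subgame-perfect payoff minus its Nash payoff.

South Co. best-responds to each possible North Co. move:
- Loc1: BR = Midtown, leader payoff 9.
- Loc2: BR = Uptown, leader payoff 0.
- Loc3: BR = Midtown, leader payoff 7.
- Loc4: BR = Midtown, leader payoff 5.
Maximizing over 9, 0, 7, 5, North Co. chooses Loc1. Subgame-perfect outcome: (Loc1, Midtown) with payoffs (9, 7).
Now find the simultaneous Nash equilibrium.
North Co.'s best replies: Uptown→Loc4; Midtown→Loc1; Downtown→Loc2.
South Co.'s best replies: Loc1→Midtown; Loc2→Uptown; Loc3→Midtown; Loc4→Midtown.
Only (Loc1, Midtown) has each player best-responding; Nash payoffs (9, 7).
North Co.'s commitment gain: 9 − 9 = 0.

0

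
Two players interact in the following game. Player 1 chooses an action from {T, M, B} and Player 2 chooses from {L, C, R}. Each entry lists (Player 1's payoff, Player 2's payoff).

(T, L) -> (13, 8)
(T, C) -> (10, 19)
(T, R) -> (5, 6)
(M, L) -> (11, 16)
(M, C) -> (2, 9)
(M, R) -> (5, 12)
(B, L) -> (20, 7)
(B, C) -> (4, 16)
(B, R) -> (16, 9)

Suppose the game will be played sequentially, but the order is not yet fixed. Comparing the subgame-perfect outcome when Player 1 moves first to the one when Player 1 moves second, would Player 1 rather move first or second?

first

If Player 1 leads: Player 2's best replies are T→C, M→L, B→C; Player 1's induced payoffs 10, 11, 4; outcome (M, L), payoffs (11, 16).
If Player 2 leads: Player 1's best replies are L→B, C→T, R→B; Player 2's induced payoffs 7, 19, 9; outcome (T, C), payoffs (10, 19).
Player 1 gets 11 moving first and 10 moving second, so Player 1 prefers to move first.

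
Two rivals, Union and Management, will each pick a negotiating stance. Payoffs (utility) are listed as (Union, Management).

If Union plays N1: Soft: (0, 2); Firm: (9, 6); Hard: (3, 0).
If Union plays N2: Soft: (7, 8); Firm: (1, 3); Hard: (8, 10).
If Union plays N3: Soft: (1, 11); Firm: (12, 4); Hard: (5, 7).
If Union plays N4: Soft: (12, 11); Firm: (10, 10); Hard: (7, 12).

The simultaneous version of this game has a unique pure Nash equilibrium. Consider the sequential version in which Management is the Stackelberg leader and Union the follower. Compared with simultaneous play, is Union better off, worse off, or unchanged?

better off

Backward induction with Management moving first.
- Soft → Union plays N4 (best of 0, 7, 1, 12); Management gets 11.
- Firm → Union plays N3 (best of 9, 1, 12, 10); Management gets 4.
- Hard → Union plays N2 (best of 3, 8, 5, 7); Management gets 10.
Among 11, 4, 10, the best is 11 at Soft. Subgame-perfect outcome: (N4, Soft) with payoffs (12, 11).
For the simultaneous game, intersect best replies.
Union's best replies: Soft→N4; Firm→N3; Hard→N2.
Management's best replies: N1→Firm; N2→Hard; N3→Soft; N4→Hard.
Only (N2, Hard) has each player best-responding; Nash payoffs (8, 10).
Union earns 12 sequentially versus 8 at the Nash outcome: better off.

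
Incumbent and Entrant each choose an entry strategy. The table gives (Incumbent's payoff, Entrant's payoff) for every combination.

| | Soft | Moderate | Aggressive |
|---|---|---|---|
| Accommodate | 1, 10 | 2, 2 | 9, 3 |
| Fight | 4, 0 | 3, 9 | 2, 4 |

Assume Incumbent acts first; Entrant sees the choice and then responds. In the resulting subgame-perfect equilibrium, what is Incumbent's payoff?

3

Work backward from Entrant's decision.
- Accommodate → Entrant plays Soft (best of 10, 2, 3); Incumbent gets 1.
- Fight → Entrant plays Moderate (best of 0, 9, 4); Incumbent gets 3.
Incumbent's induced payoffs are 1, 3, so Incumbent commits to Fight. Subgame-perfect outcome: (Fight, Moderate) with payoffs (3, 9).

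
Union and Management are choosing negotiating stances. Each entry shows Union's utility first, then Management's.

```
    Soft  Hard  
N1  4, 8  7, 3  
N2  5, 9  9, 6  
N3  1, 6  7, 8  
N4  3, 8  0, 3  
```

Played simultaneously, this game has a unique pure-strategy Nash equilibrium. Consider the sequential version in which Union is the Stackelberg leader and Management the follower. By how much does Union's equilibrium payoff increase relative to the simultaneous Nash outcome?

2

Solve by backward induction (Union leads).
- N1: Management compares 8, 3 and picks Soft; Union would get 4.
- N2: Management compares 9, 6 and picks Soft; Union would get 5.
- N3: Management compares 6, 8 and picks Hard; Union would get 7.
- N4: Management compares 8, 3 and picks Soft; Union would get 3.
Union's induced payoffs are 4, 5, 7, 3, so Union commits to N3. Subgame-perfect outcome: (N3, Hard) with payoffs (7, 8).
Under simultaneous play:
Union's best replies: Soft→N2; Hard→N2.
Management's best replies: N1→Soft; N2→Soft; N3→Hard; N4→Soft.
Only (N2, Soft) has each player best-responding; Nash payoffs (5, 9).
Union's commitment gain: 7 − 5 = 2.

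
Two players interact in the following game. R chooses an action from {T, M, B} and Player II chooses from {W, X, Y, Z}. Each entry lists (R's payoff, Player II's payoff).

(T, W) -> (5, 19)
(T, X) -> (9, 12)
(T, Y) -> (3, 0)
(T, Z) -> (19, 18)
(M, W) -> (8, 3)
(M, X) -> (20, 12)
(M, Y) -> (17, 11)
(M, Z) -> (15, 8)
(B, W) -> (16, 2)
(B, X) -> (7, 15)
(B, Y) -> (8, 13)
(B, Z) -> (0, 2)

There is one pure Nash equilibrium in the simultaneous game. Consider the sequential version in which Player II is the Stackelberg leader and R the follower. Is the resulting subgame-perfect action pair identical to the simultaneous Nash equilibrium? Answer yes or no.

no

R best-responds to each possible Player II move:
- W → R plays B (best of 5, 8, 16); Player II gets 2.
- X → R plays M (best of 9, 20, 7); Player II gets 12.
- Y → R plays M (best of 3, 17, 8); Player II gets 11.
- Z → R plays T (best of 19, 15, 0); Player II gets 18.
Among 2, 12, 11, 18, the best is 18 at Z. Subgame-perfect outcome: (T, Z) with payoffs (19, 18).
For the simultaneous game, intersect best replies.
R's best replies: W→B; X→M; Y→M; Z→T.
Player II's best replies: T→W; M→X; B→X.
Only (M, X) has each player best-responding; Nash payoffs (20, 12).
Sequential outcome (T, Z) differs from the Nash profile (M, X).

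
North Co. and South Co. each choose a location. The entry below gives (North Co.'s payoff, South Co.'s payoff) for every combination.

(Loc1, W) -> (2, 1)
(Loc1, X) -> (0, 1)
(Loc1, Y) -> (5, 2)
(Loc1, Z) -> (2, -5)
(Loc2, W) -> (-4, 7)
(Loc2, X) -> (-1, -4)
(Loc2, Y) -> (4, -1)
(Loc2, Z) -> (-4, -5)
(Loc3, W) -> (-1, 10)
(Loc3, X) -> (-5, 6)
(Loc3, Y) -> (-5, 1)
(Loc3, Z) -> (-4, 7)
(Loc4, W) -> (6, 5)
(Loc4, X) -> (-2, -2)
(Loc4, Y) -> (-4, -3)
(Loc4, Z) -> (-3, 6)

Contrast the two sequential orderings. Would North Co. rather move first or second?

second

If North Co. leads: South Co.'s best replies are Loc1→Y, Loc2→W, Loc3→W, Loc4→Z; North Co.'s induced payoffs 5, -4, -1, -3; outcome (Loc1, Y), payoffs (5, 2).
If South Co. leads: North Co.'s best replies are W→Loc4, X→Loc1, Y→Loc1, Z→Loc1; South Co.'s induced payoffs 5, 1, 2, -5; outcome (Loc4, W), payoffs (6, 5).
North Co. gets 5 moving first and 6 moving second, so North Co. prefers to move second.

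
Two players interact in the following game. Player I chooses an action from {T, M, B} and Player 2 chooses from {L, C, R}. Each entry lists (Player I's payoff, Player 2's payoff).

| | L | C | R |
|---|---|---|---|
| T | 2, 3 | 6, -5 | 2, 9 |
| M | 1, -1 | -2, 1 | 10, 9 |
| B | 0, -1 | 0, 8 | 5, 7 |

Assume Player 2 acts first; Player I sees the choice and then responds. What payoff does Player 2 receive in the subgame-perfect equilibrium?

Solve by backward induction (Player 2 leads).
- L: BR = T, leader payoff 3.
- C: BR = T, leader payoff -5.
- R: BR = M, leader payoff 9.
Among 3, -5, 9, the best is 9 at R. Subgame-perfect outcome: (M, R) with payoffs (10, 9).

9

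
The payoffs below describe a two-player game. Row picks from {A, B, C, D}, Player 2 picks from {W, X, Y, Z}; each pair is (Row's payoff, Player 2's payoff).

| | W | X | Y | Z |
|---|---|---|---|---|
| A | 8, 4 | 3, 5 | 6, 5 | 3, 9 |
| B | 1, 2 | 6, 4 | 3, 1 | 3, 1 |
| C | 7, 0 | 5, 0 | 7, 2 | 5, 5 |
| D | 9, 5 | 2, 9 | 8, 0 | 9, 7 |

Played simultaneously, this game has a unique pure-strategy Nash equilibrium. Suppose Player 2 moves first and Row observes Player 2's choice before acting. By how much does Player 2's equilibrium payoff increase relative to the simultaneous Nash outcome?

3

Work backward from Row's decision.
- W: BR = D, leader payoff 5.
- X: BR = B, leader payoff 4.
- Y: BR = D, leader payoff 0.
- Z: BR = D, leader payoff 7.
Player 2's induced payoffs are 5, 4, 0, 7, so Player 2 commits to Z. Subgame-perfect outcome: (D, Z) with payoffs (9, 7).
For the simultaneous game, intersect best replies.
Row's best replies: W→D; X→B; Y→D; Z→D.
Player 2's best replies: A→Z; B→X; C→Z; D→X.
The unique mutual best reply is (B, X), giving (6, 4).
Player 2's commitment gain: 7 − 4 = 3.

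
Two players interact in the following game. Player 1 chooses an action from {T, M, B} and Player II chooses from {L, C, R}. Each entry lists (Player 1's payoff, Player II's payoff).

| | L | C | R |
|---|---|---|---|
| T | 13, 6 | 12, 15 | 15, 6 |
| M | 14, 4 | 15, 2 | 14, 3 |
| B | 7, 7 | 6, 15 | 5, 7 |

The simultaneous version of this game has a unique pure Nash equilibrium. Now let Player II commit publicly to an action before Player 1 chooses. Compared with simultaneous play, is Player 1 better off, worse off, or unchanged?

better off

Player 1 best-responds to each possible Player II move:
- L: Player 1 compares 13, 14, 7 and picks M; Player II would get 4.
- C: Player 1 compares 12, 15, 6 and picks M; Player II would get 2.
- R: Player 1 compares 15, 14, 5 and picks T; Player II would get 6.
Maximizing over 4, 2, 6, Player II chooses R. Subgame-perfect outcome: (T, R) with payoffs (15, 6).
Under simultaneous play:
Player 1's best replies: L→M; C→M; R→T.
Player II's best replies: T→C; M→L; B→C.
The unique mutual best reply is (M, L), giving (14, 4).
Player 1 earns 15 sequentially versus 14 at the Nash outcome: better off.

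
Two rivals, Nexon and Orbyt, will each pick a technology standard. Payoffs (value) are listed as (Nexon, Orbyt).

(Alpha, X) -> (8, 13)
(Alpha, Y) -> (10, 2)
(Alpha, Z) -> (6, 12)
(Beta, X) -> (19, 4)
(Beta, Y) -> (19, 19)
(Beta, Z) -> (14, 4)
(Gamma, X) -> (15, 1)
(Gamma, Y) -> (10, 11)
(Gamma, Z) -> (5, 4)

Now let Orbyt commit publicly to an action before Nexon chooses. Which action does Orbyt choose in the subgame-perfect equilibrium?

Y

Nexon best-responds to each possible Orbyt move:
- X: Nexon compares 8, 19, 15 and picks Beta; Orbyt would get 4.
- Y: Nexon compares 10, 19, 10 and picks Beta; Orbyt would get 19.
- Z: Nexon compares 6, 14, 5 and picks Beta; Orbyt would get 4.
Orbyt's induced payoffs are 4, 19, 4, so Orbyt commits to Y. Subgame-perfect outcome: (Beta, Y) with payoffs (19, 19).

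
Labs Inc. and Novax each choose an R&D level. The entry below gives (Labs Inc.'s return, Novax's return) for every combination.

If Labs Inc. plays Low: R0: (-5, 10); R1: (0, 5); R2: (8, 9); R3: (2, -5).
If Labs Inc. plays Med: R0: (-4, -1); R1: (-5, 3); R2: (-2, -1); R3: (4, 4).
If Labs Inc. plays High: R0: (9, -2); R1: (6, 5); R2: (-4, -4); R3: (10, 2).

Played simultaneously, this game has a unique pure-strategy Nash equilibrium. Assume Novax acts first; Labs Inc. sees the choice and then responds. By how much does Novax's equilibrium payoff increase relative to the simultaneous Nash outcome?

4

Backward induction with Novax moving first.
- R0 → Labs Inc. plays High (best of -5, -4, 9); Novax gets -2.
- R1 → Labs Inc. plays High (best of 0, -5, 6); Novax gets 5.
- R2 → Labs Inc. plays Low (best of 8, -2, -4); Novax gets 9.
- R3 → Labs Inc. plays High (best of 2, 4, 10); Novax gets 2.
Novax's induced payoffs are -2, 5, 9, 2, so Novax commits to R2. Subgame-perfect outcome: (Low, R2) with payoffs (8, 9).
For the simultaneous game, intersect best replies.
Labs Inc.'s best replies: R0→High; R1→High; R2→Low; R3→High.
Novax's best replies: Low→R0; Med→R3; High→R1.
Only (High, R1) has each player best-responding; Nash payoffs (6, 5).
Novax's commitment gain: 9 − 5 = 4.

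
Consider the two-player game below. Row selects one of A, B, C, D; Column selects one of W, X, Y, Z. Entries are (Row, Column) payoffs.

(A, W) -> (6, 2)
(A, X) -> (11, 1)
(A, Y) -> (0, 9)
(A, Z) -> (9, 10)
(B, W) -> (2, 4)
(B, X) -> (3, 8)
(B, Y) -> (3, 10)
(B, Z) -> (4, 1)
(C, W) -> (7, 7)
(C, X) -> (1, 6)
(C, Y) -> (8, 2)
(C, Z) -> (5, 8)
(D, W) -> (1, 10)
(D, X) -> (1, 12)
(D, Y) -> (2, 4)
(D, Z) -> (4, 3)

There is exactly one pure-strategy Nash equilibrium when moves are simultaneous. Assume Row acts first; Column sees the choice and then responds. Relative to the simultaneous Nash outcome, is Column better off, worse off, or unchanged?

unchanged

Backward induction with Row moving first.
- A: Column compares 2, 1, 9, 10 and picks Z; Row would get 9.
- B: Column compares 4, 8, 10, 1 and picks Y; Row would get 3.
- C: Column compares 7, 6, 2, 8 and picks Z; Row would get 5.
- D: Column compares 10, 12, 4, 3 and picks X; Row would get 1.
Maximizing over 9, 3, 5, 1, Row chooses A. Subgame-perfect outcome: (A, Z) with payoffs (9, 10).
For the simultaneous game, intersect best replies.
Row's best replies: W→C; X→A; Y→C; Z→A.
Column's best replies: A→Z; B→Y; C→Z; D→X.
The unique mutual best reply is (A, Z), giving (9, 10).
Column earns 10 sequentially versus 10 at the Nash outcome: unchanged.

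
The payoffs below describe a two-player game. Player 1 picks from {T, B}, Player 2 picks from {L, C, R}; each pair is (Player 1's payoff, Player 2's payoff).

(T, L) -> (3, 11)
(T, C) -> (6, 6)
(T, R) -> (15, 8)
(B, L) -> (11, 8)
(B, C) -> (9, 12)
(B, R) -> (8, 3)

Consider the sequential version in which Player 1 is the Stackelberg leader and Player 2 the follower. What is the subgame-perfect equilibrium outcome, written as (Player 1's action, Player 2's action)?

(B, C)

Player 2 best-responds to each possible Player 1 move:
- T → Player 2 plays L (best of 11, 6, 8); Player 1 gets 3.
- B → Player 2 plays C (best of 8, 12, 3); Player 1 gets 9.
Player 1's induced payoffs are 3, 9, so Player 1 commits to B. Subgame-perfect outcome: (B, C) with payoffs (9, 12).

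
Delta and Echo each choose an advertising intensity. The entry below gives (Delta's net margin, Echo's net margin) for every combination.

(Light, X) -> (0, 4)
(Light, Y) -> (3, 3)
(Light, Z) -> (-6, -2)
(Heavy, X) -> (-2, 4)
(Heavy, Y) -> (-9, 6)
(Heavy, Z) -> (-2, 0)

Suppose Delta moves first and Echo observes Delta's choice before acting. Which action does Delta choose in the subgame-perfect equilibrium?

Backward induction with Delta moving first.
- Light → Echo plays X (best of 4, 3, -2); Delta gets 0.
- Heavy → Echo plays Y (best of 4, 6, 0); Delta gets -9.
Among 0, -9, the best is 0 at Light. Subgame-perfect outcome: (Light, X) with payoffs (0, 4).

Light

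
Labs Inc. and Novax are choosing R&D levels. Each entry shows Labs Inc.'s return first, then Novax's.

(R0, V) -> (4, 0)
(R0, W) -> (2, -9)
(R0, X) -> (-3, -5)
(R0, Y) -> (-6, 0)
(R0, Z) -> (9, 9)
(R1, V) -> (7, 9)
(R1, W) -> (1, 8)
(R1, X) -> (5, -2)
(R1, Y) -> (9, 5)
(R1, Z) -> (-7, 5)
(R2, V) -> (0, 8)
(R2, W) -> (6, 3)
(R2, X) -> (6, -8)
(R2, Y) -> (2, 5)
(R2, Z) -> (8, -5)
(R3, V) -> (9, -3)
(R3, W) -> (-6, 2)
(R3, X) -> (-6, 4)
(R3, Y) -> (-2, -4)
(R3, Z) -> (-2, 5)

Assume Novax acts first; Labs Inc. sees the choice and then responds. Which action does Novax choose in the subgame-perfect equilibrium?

Z

Backward induction with Novax moving first.
- V → Labs Inc. plays R3 (best of 4, 7, 0, 9); Novax gets -3.
- W → Labs Inc. plays R2 (best of 2, 1, 6, -6); Novax gets 3.
- X → Labs Inc. plays R2 (best of -3, 5, 6, -6); Novax gets -8.
- Y → Labs Inc. plays R1 (best of -6, 9, 2, -2); Novax gets 5.
- Z → Labs Inc. plays R0 (best of 9, -7, 8, -2); Novax gets 9.
Maximizing over -3, 3, -8, 5, 9, Novax chooses Z. Subgame-perfect outcome: (R0, Z) with payoffs (9, 9).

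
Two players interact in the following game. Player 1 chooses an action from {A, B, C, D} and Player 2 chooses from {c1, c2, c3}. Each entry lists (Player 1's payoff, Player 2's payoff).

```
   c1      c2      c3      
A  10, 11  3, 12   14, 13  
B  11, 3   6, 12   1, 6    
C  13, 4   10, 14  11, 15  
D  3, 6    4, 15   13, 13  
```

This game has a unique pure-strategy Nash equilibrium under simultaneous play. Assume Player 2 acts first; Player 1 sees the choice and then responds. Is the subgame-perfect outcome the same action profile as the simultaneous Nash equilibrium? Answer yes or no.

no

Backward induction with Player 2 moving first.
- c1: BR = C, leader payoff 4.
- c2: BR = C, leader payoff 14.
- c3: BR = A, leader payoff 13.
Among 4, 14, 13, the best is 14 at c2. Subgame-perfect outcome: (C, c2) with payoffs (10, 14).
Now find the simultaneous Nash equilibrium.
Player 1's best replies: c1→C; c2→C; c3→A.
Player 2's best replies: A→c3; B→c2; C→c3; D→c2.
Only (A, c3) has each player best-responding; Nash payoffs (14, 13).
Sequential outcome (C, c2) differs from the Nash profile (A, c3).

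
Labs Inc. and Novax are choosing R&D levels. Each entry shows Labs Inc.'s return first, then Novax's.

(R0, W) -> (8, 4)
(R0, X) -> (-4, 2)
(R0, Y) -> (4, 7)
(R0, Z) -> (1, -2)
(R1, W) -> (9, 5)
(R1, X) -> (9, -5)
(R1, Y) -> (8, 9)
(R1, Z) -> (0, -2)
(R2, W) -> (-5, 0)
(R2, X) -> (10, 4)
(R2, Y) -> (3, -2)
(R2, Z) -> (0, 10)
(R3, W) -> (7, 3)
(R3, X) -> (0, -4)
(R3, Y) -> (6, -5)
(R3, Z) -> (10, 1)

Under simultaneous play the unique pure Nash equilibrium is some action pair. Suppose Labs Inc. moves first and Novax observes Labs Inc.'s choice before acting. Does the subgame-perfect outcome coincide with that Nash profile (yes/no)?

Backward induction with Labs Inc. moving first.
- R0 → Novax plays Y (best of 4, 2, 7, -2); Labs Inc. gets 4.
- R1 → Novax plays Y (best of 5, -5, 9, -2); Labs Inc. gets 8.
- R2 → Novax plays Z (best of 0, 4, -2, 10); Labs Inc. gets 0.
- R3 → Novax plays W (best of 3, -4, -5, 1); Labs Inc. gets 7.
Labs Inc.'s induced payoffs are 4, 8, 0, 7, so Labs Inc. commits to R1. Subgame-perfect outcome: (R1, Y) with payoffs (8, 9).
Now find the simultaneous Nash equilibrium.
Labs Inc.'s best replies: W→R1; X→R2; Y→R1; Z→R3.
Novax's best replies: R0→Y; R1→Y; R2→Z; R3→W.
The unique mutual best reply is (R1, Y), giving (8, 9).
Sequential outcome (R1, Y) coincides with the Nash profile (R1, Y).

yes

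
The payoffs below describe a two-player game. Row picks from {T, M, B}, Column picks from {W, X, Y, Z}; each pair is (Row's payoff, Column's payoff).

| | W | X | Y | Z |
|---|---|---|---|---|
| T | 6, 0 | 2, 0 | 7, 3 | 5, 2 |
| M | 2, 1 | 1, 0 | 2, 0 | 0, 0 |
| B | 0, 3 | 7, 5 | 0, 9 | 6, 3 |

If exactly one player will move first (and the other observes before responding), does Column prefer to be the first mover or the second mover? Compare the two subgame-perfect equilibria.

first

If Row leads: Column's best replies are T→Y, M→W, B→Y; Row's induced payoffs 7, 2, 0; outcome (T, Y), payoffs (7, 3).
If Column leads: Row's best replies are W→T, X→B, Y→T, Z→B; Column's induced payoffs 0, 5, 3, 3; outcome (B, X), payoffs (7, 5).
Column gets 5 moving first and 3 moving second, so Column prefers to move first.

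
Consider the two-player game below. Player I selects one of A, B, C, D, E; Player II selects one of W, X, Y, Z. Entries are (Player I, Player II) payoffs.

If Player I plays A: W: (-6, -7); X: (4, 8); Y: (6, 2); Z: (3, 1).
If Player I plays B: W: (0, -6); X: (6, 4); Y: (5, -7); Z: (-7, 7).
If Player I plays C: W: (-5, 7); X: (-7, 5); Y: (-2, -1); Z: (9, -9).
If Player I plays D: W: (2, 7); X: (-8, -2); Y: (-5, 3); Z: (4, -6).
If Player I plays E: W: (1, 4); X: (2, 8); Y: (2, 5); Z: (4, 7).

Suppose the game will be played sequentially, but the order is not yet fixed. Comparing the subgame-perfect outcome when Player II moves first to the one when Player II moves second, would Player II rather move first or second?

second

If Player I leads: Player II's best replies are A→X, B→Z, C→W, D→W, E→X; Player I's induced payoffs 4, -7, -5, 2, 2; outcome (A, X), payoffs (4, 8).
If Player II leads: Player I's best replies are W→D, X→B, Y→A, Z→C; Player II's induced payoffs 7, 4, 2, -9; outcome (D, W), payoffs (2, 7).
Player II gets 7 moving first and 8 moving second, so Player II prefers to move second.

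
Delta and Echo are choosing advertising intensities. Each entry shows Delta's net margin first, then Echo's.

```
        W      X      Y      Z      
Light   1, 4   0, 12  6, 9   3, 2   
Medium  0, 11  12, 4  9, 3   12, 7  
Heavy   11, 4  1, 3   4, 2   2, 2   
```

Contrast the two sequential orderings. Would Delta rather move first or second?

second

If Delta leads: Echo's best replies are Light→X, Medium→W, Heavy→W; Delta's induced payoffs 0, 0, 11; outcome (Heavy, W), payoffs (11, 4).
If Echo leads: Delta's best replies are W→Heavy, X→Medium, Y→Medium, Z→Medium; Echo's induced payoffs 4, 4, 3, 7; outcome (Medium, Z), payoffs (12, 7).
Delta gets 11 moving first and 12 moving second, so Delta prefers to move second.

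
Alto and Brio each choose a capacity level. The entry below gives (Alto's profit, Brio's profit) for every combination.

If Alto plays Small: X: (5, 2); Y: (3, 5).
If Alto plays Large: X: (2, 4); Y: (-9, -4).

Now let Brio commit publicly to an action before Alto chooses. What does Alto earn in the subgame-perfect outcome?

Solve by backward induction (Brio leads).
- X: Alto compares 5, 2 and picks Small; Brio would get 2.
- Y: Alto compares 3, -9 and picks Small; Brio would get 5.
Brio's induced payoffs are 2, 5, so Brio commits to Y. Subgame-perfect outcome: (Small, Y) with payoffs (3, 5).

3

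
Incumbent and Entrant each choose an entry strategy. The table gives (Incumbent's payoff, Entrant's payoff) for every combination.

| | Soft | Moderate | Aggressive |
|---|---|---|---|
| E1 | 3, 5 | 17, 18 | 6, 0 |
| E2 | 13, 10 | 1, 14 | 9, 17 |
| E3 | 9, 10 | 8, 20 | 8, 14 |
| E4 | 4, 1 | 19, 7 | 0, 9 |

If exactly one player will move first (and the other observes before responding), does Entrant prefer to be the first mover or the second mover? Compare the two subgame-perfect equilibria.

second

If Incumbent leads: Entrant's best replies are E1→Moderate, E2→Aggressive, E3→Moderate, E4→Aggressive; Incumbent's induced payoffs 17, 9, 8, 0; outcome (E1, Moderate), payoffs (17, 18).
If Entrant leads: Incumbent's best replies are Soft→E2, Moderate→E4, Aggressive→E2; Entrant's induced payoffs 10, 7, 17; outcome (E2, Aggressive), payoffs (9, 17).
Entrant gets 17 moving first and 18 moving second, so Entrant prefers to move second.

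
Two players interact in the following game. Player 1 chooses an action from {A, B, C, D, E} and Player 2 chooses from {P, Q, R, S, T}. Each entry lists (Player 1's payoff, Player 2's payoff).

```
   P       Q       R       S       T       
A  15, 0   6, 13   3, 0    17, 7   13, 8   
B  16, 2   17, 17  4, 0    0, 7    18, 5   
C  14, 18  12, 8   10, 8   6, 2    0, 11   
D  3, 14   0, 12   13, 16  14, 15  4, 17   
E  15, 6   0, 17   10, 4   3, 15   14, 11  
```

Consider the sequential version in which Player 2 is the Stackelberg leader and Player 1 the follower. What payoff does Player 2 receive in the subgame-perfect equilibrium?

17

Player 1 best-responds to each possible Player 2 move:
- P: BR = B, leader payoff 2.
- Q: BR = B, leader payoff 17.
- R: BR = D, leader payoff 16.
- S: BR = A, leader payoff 7.
- T: BR = B, leader payoff 5.
Player 2's induced payoffs are 2, 17, 16, 7, 5, so Player 2 commits to Q. Subgame-perfect outcome: (B, Q) with payoffs (17, 17).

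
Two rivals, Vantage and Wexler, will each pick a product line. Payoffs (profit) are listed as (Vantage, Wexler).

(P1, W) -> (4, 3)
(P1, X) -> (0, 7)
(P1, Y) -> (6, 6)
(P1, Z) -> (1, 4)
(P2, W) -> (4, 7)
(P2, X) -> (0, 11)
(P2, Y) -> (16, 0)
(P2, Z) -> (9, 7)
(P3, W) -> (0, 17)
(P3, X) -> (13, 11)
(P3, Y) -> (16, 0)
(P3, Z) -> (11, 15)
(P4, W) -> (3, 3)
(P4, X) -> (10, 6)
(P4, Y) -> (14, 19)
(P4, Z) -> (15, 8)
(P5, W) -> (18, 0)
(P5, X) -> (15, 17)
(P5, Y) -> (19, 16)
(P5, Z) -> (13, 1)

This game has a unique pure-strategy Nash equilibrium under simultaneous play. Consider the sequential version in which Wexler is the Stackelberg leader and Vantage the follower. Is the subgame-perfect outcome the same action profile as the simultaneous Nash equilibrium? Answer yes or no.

Vantage best-responds to each possible Wexler move:
- W → Vantage plays P5 (best of 4, 4, 0, 3, 18); Wexler gets 0.
- X → Vantage plays P5 (best of 0, 0, 13, 10, 15); Wexler gets 17.
- Y → Vantage plays P5 (best of 6, 16, 16, 14, 19); Wexler gets 16.
- Z → Vantage plays P4 (best of 1, 9, 11, 15, 13); Wexler gets 8.
Among 0, 17, 16, 8, the best is 17 at X. Subgame-perfect outcome: (P5, X) with payoffs (15, 17).
For the simultaneous game, intersect best replies.
Vantage's best replies: W→P5; X→P5; Y→P5; Z→P4.
Wexler's best replies: P1→X; P2→X; P3→W; P4→Y; P5→X.
The unique mutual best reply is (P5, X), giving (15, 17).
Sequential outcome (P5, X) coincides with the Nash profile (P5, X).

yes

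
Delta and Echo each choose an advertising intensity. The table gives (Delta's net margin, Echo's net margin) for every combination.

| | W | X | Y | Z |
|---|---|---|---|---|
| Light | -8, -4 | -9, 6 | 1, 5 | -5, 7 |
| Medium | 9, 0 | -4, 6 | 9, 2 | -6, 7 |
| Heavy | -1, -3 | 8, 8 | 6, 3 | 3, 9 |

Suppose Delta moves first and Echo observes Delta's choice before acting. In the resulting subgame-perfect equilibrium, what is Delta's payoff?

Backward induction with Delta moving first.
- Light: BR = Z, leader payoff -5.
- Medium: BR = Z, leader payoff -6.
- Heavy: BR = Z, leader payoff 3.
Among -5, -6, 3, the best is 3 at Heavy. Subgame-perfect outcome: (Heavy, Z) with payoffs (3, 9).

3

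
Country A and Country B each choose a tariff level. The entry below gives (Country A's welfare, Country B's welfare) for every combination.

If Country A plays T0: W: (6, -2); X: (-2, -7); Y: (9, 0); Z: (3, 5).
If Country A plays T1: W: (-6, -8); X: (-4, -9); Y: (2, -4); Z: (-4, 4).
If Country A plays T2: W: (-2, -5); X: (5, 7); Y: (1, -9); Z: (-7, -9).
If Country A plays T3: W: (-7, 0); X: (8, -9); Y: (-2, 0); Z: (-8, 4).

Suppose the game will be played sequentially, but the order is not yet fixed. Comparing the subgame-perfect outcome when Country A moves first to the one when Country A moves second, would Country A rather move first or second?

first

If Country A leads: Country B's best replies are T0→Z, T1→Z, T2→X, T3→Z; Country A's induced payoffs 3, -4, 5, -8; outcome (T2, X), payoffs (5, 7).
If Country B leads: Country A's best replies are W→T0, X→T3, Y→T0, Z→T0; Country B's induced payoffs -2, -9, 0, 5; outcome (T0, Z), payoffs (3, 5).
Country A gets 5 moving first and 3 moving second, so Country A prefers to move first.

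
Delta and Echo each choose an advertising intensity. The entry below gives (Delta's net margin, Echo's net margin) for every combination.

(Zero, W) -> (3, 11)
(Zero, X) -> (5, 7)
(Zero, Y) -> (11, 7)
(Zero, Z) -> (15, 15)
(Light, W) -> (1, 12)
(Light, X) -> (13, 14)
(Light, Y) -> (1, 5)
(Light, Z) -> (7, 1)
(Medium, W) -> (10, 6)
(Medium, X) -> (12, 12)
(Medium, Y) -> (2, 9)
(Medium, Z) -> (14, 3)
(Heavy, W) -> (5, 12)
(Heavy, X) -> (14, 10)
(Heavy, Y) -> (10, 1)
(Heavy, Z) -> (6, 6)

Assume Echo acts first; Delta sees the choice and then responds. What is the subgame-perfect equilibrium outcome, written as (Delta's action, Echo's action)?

(Zero, Z)

Work backward from Delta's decision.
- W: Delta compares 3, 1, 10, 5 and picks Medium; Echo would get 6.
- X: Delta compares 5, 13, 12, 14 and picks Heavy; Echo would get 10.
- Y: Delta compares 11, 1, 2, 10 and picks Zero; Echo would get 7.
- Z: Delta compares 15, 7, 14, 6 and picks Zero; Echo would get 15.
Among 6, 10, 7, 15, the best is 15 at Z. Subgame-perfect outcome: (Zero, Z) with payoffs (15, 15).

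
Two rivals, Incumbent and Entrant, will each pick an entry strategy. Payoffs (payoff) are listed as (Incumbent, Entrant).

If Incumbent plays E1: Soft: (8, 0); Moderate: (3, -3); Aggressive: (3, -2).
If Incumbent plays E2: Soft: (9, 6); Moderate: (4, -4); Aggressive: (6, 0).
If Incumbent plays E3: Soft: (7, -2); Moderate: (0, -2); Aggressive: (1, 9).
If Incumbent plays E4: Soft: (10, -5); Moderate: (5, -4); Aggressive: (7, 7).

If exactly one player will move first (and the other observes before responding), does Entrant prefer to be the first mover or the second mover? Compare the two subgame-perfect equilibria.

first

If Incumbent leads: Entrant's best replies are E1→Soft, E2→Soft, E3→Aggressive, E4→Aggressive; Incumbent's induced payoffs 8, 9, 1, 7; outcome (E2, Soft), payoffs (9, 6).
If Entrant leads: Incumbent's best replies are Soft→E4, Moderate→E4, Aggressive→E4; Entrant's induced payoffs -5, -4, 7; outcome (E4, Aggressive), payoffs (7, 7).
Entrant gets 7 moving first and 6 moving second, so Entrant prefers to move first.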